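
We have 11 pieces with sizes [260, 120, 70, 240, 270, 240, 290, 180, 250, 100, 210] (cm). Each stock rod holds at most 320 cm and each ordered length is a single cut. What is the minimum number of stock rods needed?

8

Total = 290 + 270 + 260 + 250 + 240 + 240 + 210 + 180 + 120 + 100 + 70 = 2230 cm.
Lower bound: ⌈2230/320⌉ = 7 stock rods.
Also, 8 pieces each exceed 160 cm, and no two of those can share a stock rod, so at least 8 stock rods are needed.
A packing using 8 stock rods:
  stock rod 1: 290 = 290
  stock rod 2: 270 = 270
  stock rod 3: 260 = 260
  stock rod 4: 250 + 70 = 320
  stock rod 5: 240 = 240
  stock rod 6: 240 = 240
  stock rod 7: 210 + 100 = 310
  stock rod 8: 180 + 120 = 300
This matches the lower bound, so 8 is optimal.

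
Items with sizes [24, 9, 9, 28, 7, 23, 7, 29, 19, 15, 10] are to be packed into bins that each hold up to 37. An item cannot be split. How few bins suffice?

Total = 29 + 28 + 24 + 23 + 19 + 15 + 10 + 9 + 9 + 7 + 7 = 180.
Lower bound: ⌈180/37⌉ = 5 bins.
A packing using 6 bins:
  bin 1: 29 + 7 = 36
  bin 2: 28 + 9 = 37
  bin 3: 24 + 10 = 34
  bin 4: 23 + 9 = 32
  bin 5: 19 + 15 = 34
  bin 6: 7 = 7
No arrangement into 5 bins stays within capacity, so 6 is optimal.

6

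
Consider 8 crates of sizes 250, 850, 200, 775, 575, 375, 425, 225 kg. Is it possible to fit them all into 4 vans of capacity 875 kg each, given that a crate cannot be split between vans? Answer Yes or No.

No

Total = 3675 kg; ⌈3675/875⌉ = 5.
At least 5 vans are required, but only 4 are allowed.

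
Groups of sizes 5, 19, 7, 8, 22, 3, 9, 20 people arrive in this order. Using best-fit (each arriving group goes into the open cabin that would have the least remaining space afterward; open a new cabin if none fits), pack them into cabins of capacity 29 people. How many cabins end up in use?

  5 → cabin 1 (new)  [load 5/29]
  19 → cabin 1  [load 24/29]
  7 → cabin 2 (new)  [load 7/29]
  8 → cabin 2  [load 15/29]
  22 → cabin 3 (new)  [load 22/29]
  3 → cabin 1  [load 27/29]
  9 → cabin 2  [load 24/29]
  20 → cabin 4 (new)  [load 20/29]
4 cabins opened.

4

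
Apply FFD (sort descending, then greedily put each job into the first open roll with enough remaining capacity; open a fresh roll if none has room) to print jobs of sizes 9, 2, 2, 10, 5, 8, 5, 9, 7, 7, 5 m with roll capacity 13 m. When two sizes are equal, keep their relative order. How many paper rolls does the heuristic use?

Sorted descending: 10, 9, 9, 8, 7, 7, 5, 5, 5, 2, 2.
  10 → roll 1 (new)  [load 10/13]
  9 → roll 2 (new)  [load 9/13]
  9 → roll 3 (new)  [load 9/13]
  8 → roll 4 (new)  [load 8/13]
  7 → roll 5 (new)  [load 7/13]
  7 → roll 6 (new)  [load 7/13]
  5 → roll 4  [load 13/13]
  5 → roll 5  [load 12/13]
  5 → roll 6  [load 12/13]
  2 → roll 1  [load 12/13]
  2 → roll 2  [load 11/13]
6 paper rolls opened.

6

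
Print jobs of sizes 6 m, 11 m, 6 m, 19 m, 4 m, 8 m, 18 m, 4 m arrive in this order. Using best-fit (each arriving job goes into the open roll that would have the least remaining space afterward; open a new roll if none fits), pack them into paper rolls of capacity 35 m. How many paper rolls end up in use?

  6 → roll 1 (new)  [load 6/35]
  11 → roll 1  [load 17/35]
  6 → roll 1  [load 23/35]
  19 → roll 2 (new)  [load 19/35]
  4 → roll 1  [load 27/35]
  8 → roll 1  [load 35/35]
  18 → roll 3 (new)  [load 18/35]
  4 → roll 2  [load 23/35]
3 paper rolls opened.

3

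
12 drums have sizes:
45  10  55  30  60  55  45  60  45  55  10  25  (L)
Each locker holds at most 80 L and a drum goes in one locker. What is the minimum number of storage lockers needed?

8

Total = 60 + 60 + 55 + 55 + 55 + 45 + 45 + 45 + 30 + 25 + 10 + 10 = 495 L.
Lower bound: ⌈495/80⌉ = 7 storage lockers.
Also, 8 drums each exceed 40 L, and no two of those can share a locker, so at least 8 storage lockers are needed.
A packing using 8 storage lockers:
  locker 1: 60 + 10 + 10 = 80
  locker 2: 60 = 60
  locker 3: 55 + 25 = 80
  locker 4: 55 = 55
  locker 5: 55 = 55
  locker 6: 45 + 30 = 75
  locker 7: 45 = 45
  locker 8: 45 = 45
This matches the lower bound, so 8 is optimal.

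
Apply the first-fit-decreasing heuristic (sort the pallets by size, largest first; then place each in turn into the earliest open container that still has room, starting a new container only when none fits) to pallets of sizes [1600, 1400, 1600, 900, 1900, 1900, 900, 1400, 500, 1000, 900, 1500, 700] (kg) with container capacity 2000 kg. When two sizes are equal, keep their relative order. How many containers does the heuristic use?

10

Sorted descending: 1900, 1900, 1600, 1600, 1500, 1400, 1400, 1000, 900, 900, 900, 700, 500.
  1900 → container 1 (new)  [load 1900/2000]
  1900 → container 2 (new)  [load 1900/2000]
  1600 → container 3 (new)  [load 1600/2000]
  1600 → container 4 (new)  [load 1600/2000]
  1500 → container 5 (new)  [load 1500/2000]
  1400 → container 6 (new)  [load 1400/2000]
  1400 → container 7 (new)  [load 1400/2000]
  1000 → container 8 (new)  [load 1000/2000]
  900 → container 8  [load 1900/2000]
  900 → container 9 (new)  [load 900/2000]
  900 → container 9  [load 1800/2000]
  700 → container 10 (new)  [load 700/2000]
  500 → container 5  [load 2000/2000]
10 containers opened.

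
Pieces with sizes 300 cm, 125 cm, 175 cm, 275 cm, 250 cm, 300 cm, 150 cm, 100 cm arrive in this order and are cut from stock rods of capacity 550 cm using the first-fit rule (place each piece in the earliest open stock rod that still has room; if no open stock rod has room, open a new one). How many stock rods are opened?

4

  300 → stock rod 1 (new)  [load 300/550]
  125 → stock rod 1  [load 425/550]
  175 → stock rod 2 (new)  [load 175/550]
  275 → stock rod 2  [load 450/550]
  250 → stock rod 3 (new)  [load 250/550]
  300 → stock rod 3  [load 550/550]
  150 → stock rod 4 (new)  [load 150/550]
  100 → stock rod 1  [load 525/550]
4 stock rods opened.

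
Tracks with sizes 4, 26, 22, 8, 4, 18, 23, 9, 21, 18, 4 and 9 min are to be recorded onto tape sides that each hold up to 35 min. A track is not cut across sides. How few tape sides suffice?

6

Total = 26 + 23 + 22 + 21 + 18 + 18 + 9 + 9 + 8 + 4 + 4 + 4 = 166 min.
Lower bound: ⌈166/35⌉ = 5 tape sides.
Also, 6 tracks each exceed 35/2 min, and no two of those can share a side, so at least 6 tape sides are needed.
A packing using 6 tape sides:
  side 1: 26 + 9 = 35
  side 2: 23 + 9 = 32
  side 3: 22 + 8 + 4 = 34
  side 4: 21 + 4 + 4 = 29
  side 5: 18 = 18
  side 6: 18 = 18
This matches the lower bound, so 6 is optimal.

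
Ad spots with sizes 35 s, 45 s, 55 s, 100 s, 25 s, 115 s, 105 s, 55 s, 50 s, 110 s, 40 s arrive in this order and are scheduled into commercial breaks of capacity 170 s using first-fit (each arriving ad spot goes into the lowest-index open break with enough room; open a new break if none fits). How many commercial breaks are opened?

5

  35 → break 1 (new)  [load 35/170]
  45 → break 1  [load 80/170]
  55 → break 1  [load 135/170]
  100 → break 2 (new)  [load 100/170]
  25 → break 1  [load 160/170]
  115 → break 3 (new)  [load 115/170]
  105 → break 4 (new)  [load 105/170]
  55 → break 2  [load 155/170]
  50 → break 3  [load 165/170]
  110 → break 5 (new)  [load 110/170]
  40 → break 4  [load 145/170]
5 commercial breaks opened.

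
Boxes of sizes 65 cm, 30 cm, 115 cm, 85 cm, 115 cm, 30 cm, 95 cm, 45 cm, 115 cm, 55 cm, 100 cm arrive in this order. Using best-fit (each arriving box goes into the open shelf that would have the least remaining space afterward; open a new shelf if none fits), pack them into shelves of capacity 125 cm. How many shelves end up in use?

8

  65 → shelf 1 (new)  [load 65/125]
  30 → shelf 1  [load 95/125]
  115 → shelf 2 (new)  [load 115/125]
  85 → shelf 3 (new)  [load 85/125]
  115 → shelf 4 (new)  [load 115/125]
  30 → shelf 1  [load 125/125]
  95 → shelf 5 (new)  [load 95/125]
  45 → shelf 6 (new)  [load 45/125]
  115 → shelf 7 (new)  [load 115/125]
  55 → shelf 6  [load 100/125]
  100 → shelf 8 (new)  [load 100/125]
8 shelves opened.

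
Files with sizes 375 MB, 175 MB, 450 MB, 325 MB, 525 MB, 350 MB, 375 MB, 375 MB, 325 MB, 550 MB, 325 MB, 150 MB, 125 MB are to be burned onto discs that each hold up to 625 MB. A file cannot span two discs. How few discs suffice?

10

Total = 550 + 525 + 450 + 375 + 375 + 375 + 350 + 325 + 325 + 325 + 175 + 150 + 125 = 4425 MB.
Lower bound: ⌈4425/625⌉ = 8 discs.
Also, 10 files each exceed 625/2 MB, and no two of those can share a disc, so at least 10 discs are needed.
A packing using 10 discs:
  disc 1: 550 = 550
  disc 2: 525 = 525
  disc 3: 450 + 175 = 625
  disc 4: 375 + 150 = 525
  disc 5: 375 + 125 = 500
  disc 6: 375 = 375
  disc 7: 350 = 350
  disc 8: 325 = 325
  disc 9: 325 = 325
  disc 10: 325 = 325
This matches the lower bound, so 10 is optimal.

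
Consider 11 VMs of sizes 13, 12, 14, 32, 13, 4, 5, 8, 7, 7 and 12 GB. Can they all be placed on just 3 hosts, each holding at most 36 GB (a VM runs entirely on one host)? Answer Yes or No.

No

Total = 127 GB; ⌈127/36⌉ = 4.
At least 4 hosts are required, but only 3 are allowed.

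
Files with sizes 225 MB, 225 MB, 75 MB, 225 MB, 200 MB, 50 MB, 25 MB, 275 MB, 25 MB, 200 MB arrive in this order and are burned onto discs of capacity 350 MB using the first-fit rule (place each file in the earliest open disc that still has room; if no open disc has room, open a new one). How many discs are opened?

  225 → disc 1 (new)  [load 225/350]
  225 → disc 2 (new)  [load 225/350]
  75 → disc 1  [load 300/350]
  225 → disc 3 (new)  [load 225/350]
  200 → disc 4 (new)  [load 200/350]
  50 → disc 1  [load 350/350]
  25 → disc 2  [load 250/350]
  275 → disc 5 (new)  [load 275/350]
  25 → disc 2  [load 275/350]
  200 → disc 6 (new)  [load 200/350]
6 discs opened.

6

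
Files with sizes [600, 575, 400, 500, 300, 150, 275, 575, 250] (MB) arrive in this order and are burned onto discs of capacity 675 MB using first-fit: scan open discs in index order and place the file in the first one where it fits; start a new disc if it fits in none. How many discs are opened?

7

  600 → disc 1 (new)  [load 600/675]
  575 → disc 2 (new)  [load 575/675]
  400 → disc 3 (new)  [load 400/675]
  500 → disc 4 (new)  [load 500/675]
  300 → disc 5 (new)  [load 300/675]
  150 → disc 3  [load 550/675]
  275 → disc 5  [load 575/675]
  575 → disc 6 (new)  [load 575/675]
  250 → disc 7 (new)  [load 250/675]
7 discs opened.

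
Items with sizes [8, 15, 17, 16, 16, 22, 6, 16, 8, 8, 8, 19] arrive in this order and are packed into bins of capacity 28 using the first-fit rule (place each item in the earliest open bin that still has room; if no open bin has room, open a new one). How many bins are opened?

  8 → bin 1 (new)  [load 8/28]
  15 → bin 1  [load 23/28]
  17 → bin 2 (new)  [load 17/28]
  16 → bin 3 (new)  [load 16/28]
  16 → bin 4 (new)  [load 16/28]
  22 → bin 5 (new)  [load 22/28]
  6 → bin 2  [load 23/28]
  16 → bin 6 (new)  [load 16/28]
  8 → bin 3  [load 24/28]
  8 → bin 4  [load 24/28]
  8 → bin 6  [load 24/28]
  19 → bin 7 (new)  [load 19/28]
7 bins opened.

7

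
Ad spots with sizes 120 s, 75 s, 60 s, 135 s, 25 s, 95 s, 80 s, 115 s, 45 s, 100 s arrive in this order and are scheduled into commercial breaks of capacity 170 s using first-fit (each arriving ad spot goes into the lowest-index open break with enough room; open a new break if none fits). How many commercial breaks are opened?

7

  120 → break 1 (new)  [load 120/170]
  75 → break 2 (new)  [load 75/170]
  60 → break 2  [load 135/170]
  135 → break 3 (new)  [load 135/170]
  25 → break 1  [load 145/170]
  95 → break 4 (new)  [load 95/170]
  80 → break 5 (new)  [load 80/170]
  115 → break 6 (new)  [load 115/170]
  45 → break 4  [load 140/170]
  100 → break 7 (new)  [load 100/170]
7 commercial breaks opened.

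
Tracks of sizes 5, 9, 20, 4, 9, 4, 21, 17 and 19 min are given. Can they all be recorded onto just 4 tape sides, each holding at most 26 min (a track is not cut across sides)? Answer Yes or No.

No

Total = 108 min; ⌈108/26⌉ = 5.
At least 5 tape sides are required, but only 4 are allowed.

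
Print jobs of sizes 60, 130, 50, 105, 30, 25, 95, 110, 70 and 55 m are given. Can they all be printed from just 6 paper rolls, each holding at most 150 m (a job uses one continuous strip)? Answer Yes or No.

Yes

A valid assignment using 6 paper rolls:
  roll 1: 130 = 130
  roll 2: 110 + 30 = 140
  roll 3: 105 + 25 = 130
  roll 4: 95 + 55 = 150
  roll 5: 70 + 60 = 130
  roll 6: 50 = 50
Every load is within 150 m, so 6 paper rolls suffice.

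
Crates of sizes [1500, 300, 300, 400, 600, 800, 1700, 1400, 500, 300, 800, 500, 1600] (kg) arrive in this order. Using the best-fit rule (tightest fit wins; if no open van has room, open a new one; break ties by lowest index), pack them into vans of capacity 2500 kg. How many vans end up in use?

  1500 → van 1 (new)  [load 1500/2500]
  300 → van 1  [load 1800/2500]
  300 → van 1  [load 2100/2500]
  400 → van 1  [load 2500/2500]
  600 → van 2 (new)  [load 600/2500]
  800 → van 2  [load 1400/2500]
  1700 → van 3 (new)  [load 1700/2500]
  1400 → van 4 (new)  [load 1400/2500]
  500 → van 3  [load 2200/2500]
  300 → van 3  [load 2500/2500]
  800 → van 2  [load 2200/2500]
  500 → van 4  [load 1900/2500]
  1600 → van 5 (new)  [load 1600/2500]
5 vans opened.

5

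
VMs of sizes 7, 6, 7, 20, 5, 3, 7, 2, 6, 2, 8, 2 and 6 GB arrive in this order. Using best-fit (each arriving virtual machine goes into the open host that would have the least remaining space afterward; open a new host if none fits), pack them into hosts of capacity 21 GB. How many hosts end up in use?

4

  7 → host 1 (new)  [load 7/21]
  6 → host 1  [load 13/21]
  7 → host 1  [load 20/21]
  20 → host 2 (new)  [load 20/21]
  5 → host 3 (new)  [load 5/21]
  3 → host 3  [load 8/21]
  7 → host 3  [load 15/21]
  2 → host 3  [load 17/21]
  6 → host 4 (new)  [load 6/21]
  2 → host 3  [load 19/21]
  8 → host 4  [load 14/21]
  2 → host 3  [load 21/21]
  6 → host 4  [load 20/21]
4 hosts opened.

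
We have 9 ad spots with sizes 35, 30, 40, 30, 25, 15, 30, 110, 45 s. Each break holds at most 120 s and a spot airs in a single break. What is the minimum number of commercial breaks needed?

4

Total = 110 + 45 + 40 + 35 + 30 + 30 + 30 + 25 + 15 = 360 s.
Lower bound: ⌈360/120⌉ = 3 commercial breaks.
A packing using 4 commercial breaks:
  break 1: 110 = 110
  break 2: 45 + 40 + 35 = 120
  break 3: 30 + 30 + 30 + 25 = 115
  break 4: 15 = 15
No arrangement into 3 commercial breaks stays within capacity, so 4 is optimal.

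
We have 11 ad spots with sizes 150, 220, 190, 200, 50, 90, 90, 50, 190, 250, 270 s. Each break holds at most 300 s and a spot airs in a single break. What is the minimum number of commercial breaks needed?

Total = 270 + 250 + 220 + 200 + 190 + 190 + 150 + 90 + 90 + 50 + 50 = 1750 s.
Lower bound: ⌈1750/300⌉ = 6 commercial breaks.
A packing using 7 commercial breaks:
  break 1: 270 = 270
  break 2: 250 + 50 = 300
  break 3: 220 + 50 = 270
  break 4: 200 + 90 = 290
  break 5: 190 + 90 = 280
  break 6: 190 = 190
  break 7: 150 = 150
No arrangement into 6 commercial breaks stays within capacity, so 7 is optimal.

7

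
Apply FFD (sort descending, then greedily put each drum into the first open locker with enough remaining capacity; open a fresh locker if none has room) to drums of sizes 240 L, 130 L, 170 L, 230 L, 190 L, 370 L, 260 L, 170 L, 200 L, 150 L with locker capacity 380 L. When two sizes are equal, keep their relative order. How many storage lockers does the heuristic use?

6

Sorted descending: 370, 260, 240, 230, 200, 190, 170, 170, 150, 130.
  370 → locker 1 (new)  [load 370/380]
  260 → locker 2 (new)  [load 260/380]
  240 → locker 3 (new)  [load 240/380]
  230 → locker 4 (new)  [load 230/380]
  200 → locker 5 (new)  [load 200/380]
  190 → locker 6 (new)  [load 190/380]
  170 → locker 5  [load 370/380]
  170 → locker 6  [load 360/380]
  150 → locker 4  [load 380/380]
  130 → locker 3  [load 370/380]
6 storage lockers opened.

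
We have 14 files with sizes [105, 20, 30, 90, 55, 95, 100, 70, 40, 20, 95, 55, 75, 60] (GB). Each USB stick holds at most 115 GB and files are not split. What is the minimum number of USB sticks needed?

9

Total = 105 + 100 + 95 + 95 + 90 + 75 + 70 + 60 + 55 + 55 + 40 + 30 + 20 + 20 = 910 GB.
Lower bound: ⌈910/115⌉ = 8 USB sticks.
A packing using 9 USB sticks:
  USB stick 1: 105 = 105
  USB stick 2: 100 = 100
  USB stick 3: 95 + 20 = 115
  USB stick 4: 95 + 20 = 115
  USB stick 5: 90 = 90
  USB stick 6: 75 + 40 = 115
  USB stick 7: 70 + 30 = 100
  USB stick 8: 60 + 55 = 115
  USB stick 9: 55 = 55
No arrangement into 8 USB sticks stays within capacity, so 9 is optimal.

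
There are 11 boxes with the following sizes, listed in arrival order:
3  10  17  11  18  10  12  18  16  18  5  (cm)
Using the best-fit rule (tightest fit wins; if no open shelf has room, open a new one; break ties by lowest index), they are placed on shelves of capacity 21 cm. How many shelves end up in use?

8

  3 → shelf 1 (new)  [load 3/21]
  10 → shelf 1  [load 13/21]
  17 → shelf 2 (new)  [load 17/21]
  11 → shelf 3 (new)  [load 11/21]
  18 → shelf 4 (new)  [load 18/21]
  10 → shelf 3  [load 21/21]
  12 → shelf 5 (new)  [load 12/21]
  18 → shelf 6 (new)  [load 18/21]
  16 → shelf 7 (new)  [load 16/21]
  18 → shelf 8 (new)  [load 18/21]
  5 → shelf 7  [load 21/21]
8 shelves opened.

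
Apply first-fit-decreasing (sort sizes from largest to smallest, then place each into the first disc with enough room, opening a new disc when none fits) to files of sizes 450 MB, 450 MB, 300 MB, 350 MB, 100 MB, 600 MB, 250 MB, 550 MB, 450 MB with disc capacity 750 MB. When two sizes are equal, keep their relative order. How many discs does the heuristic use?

Sorted descending: 600, 550, 450, 450, 450, 350, 300, 250, 100.
  600 → disc 1 (new)  [load 600/750]
  550 → disc 2 (new)  [load 550/750]
  450 → disc 3 (new)  [load 450/750]
  450 → disc 4 (new)  [load 450/750]
  450 → disc 5 (new)  [load 450/750]
  350 → disc 6 (new)  [load 350/750]
  300 → disc 3  [load 750/750]
  250 → disc 4  [load 700/750]
  100 → disc 1  [load 700/750]
6 discs opened.

6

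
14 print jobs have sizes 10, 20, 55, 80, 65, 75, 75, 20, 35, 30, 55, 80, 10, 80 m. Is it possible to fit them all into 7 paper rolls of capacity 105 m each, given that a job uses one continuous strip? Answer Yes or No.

Total = 690 m; ⌈690/105⌉ = 7.
8 print jobs each exceed half the capacity and cannot share a roll, forcing at least 8 paper rolls.
At least 8 paper rolls are required, but only 7 are allowed.

No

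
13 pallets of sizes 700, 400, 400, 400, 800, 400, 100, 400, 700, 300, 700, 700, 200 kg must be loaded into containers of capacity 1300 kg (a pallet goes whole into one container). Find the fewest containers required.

6

Total = 800 + 700 + 700 + 700 + 700 + 400 + 400 + 400 + 400 + 400 + 300 + 200 + 100 = 6200 kg.
Lower bound: ⌈6200/1300⌉ = 5 containers.
A packing using 6 containers:
  container 1: 800 + 400 + 100 = 1300
  container 2: 700 + 400 + 200 = 1300
  container 3: 700 + 400 = 1100
  container 4: 700 + 400 = 1100
  container 5: 700 + 400 = 1100
  container 6: 300 = 300
No arrangement into 5 containers stays within capacity, so 6 is optimal.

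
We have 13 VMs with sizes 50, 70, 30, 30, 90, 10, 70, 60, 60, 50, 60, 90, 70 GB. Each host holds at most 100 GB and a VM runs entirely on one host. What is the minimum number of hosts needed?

9

Total = 90 + 90 + 70 + 70 + 70 + 60 + 60 + 60 + 50 + 50 + 30 + 30 + 10 = 740 GB.
Lower bound: ⌈740/100⌉ = 8 hosts.
A packing using 9 hosts:
  host 1: 90 + 10 = 100
  host 2: 90 = 90
  host 3: 70 + 30 = 100
  host 4: 70 + 30 = 100
  host 5: 70 = 70
  host 6: 60 = 60
  host 7: 60 = 60
  host 8: 60 = 60
  host 9: 50 + 50 = 100
No arrangement into 8 hosts stays within capacity, so 9 is optimal.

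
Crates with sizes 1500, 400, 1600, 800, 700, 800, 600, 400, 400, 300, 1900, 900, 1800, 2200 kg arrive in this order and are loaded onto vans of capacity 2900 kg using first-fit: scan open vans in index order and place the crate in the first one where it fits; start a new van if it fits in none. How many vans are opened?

  1500 → van 1 (new)  [load 1500/2900]
  400 → van 1  [load 1900/2900]
  1600 → van 2 (new)  [load 1600/2900]
  800 → van 1  [load 2700/2900]
  700 → van 2  [load 2300/2900]
  800 → van 3 (new)  [load 800/2900]
  600 → van 2  [load 2900/2900]
  400 → van 3  [load 1200/2900]
  400 → van 3  [load 1600/2900]
  300 → van 3  [load 1900/2900]
  1900 → van 4 (new)  [load 1900/2900]
  900 → van 3  [load 2800/2900]
  1800 → van 5 (new)  [load 1800/2900]
  2200 → van 6 (new)  [load 2200/2900]
6 vans opened.

6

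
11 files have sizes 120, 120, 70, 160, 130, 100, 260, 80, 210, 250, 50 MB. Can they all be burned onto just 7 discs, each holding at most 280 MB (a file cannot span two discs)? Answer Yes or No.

Yes

A valid assignment using 6 discs:
  disc 1: 260 = 260
  disc 2: 250 = 250
  disc 3: 210 + 70 = 280
  disc 4: 160 + 120 = 280
  disc 5: 130 + 120 = 250
  disc 6: 100 + 80 + 50 = 230
That uses only 6 ≤ 7, so 7 discs are enough.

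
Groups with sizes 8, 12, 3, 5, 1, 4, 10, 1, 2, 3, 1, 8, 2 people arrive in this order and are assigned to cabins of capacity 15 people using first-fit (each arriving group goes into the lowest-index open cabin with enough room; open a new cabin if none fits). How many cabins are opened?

5

  8 → cabin 1 (new)  [load 8/15]
  12 → cabin 2 (new)  [load 12/15]
  3 → cabin 1  [load 11/15]
  5 → cabin 3 (new)  [load 5/15]
  1 → cabin 1  [load 12/15]
  4 → cabin 3  [load 9/15]
  10 → cabin 4 (new)  [load 10/15]
  1 → cabin 1  [load 13/15]
  2 → cabin 1  [load 15/15]
  3 → cabin 2  [load 15/15]
  1 → cabin 3  [load 10/15]
  8 → cabin 5 (new)  [load 8/15]
  2 → cabin 3  [load 12/15]
5 cabins opened.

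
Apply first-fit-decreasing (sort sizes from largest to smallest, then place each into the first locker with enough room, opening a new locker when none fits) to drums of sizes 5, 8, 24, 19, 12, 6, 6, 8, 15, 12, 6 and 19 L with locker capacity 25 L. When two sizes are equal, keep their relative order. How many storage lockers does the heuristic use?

Sorted descending: 24, 19, 19, 15, 12, 12, 8, 8, 6, 6, 6, 5.
  24 → locker 1 (new)  [load 24/25]
  19 → locker 2 (new)  [load 19/25]
  19 → locker 3 (new)  [load 19/25]
  15 → locker 4 (new)  [load 15/25]
  12 → locker 5 (new)  [load 12/25]
  12 → locker 5  [load 24/25]
  8 → locker 4  [load 23/25]
  8 → locker 6 (new)  [load 8/25]
  6 → locker 2  [load 25/25]
  6 → locker 3  [load 25/25]
  6 → locker 6  [load 14/25]
  5 → locker 6  [load 19/25]
6 storage lockers opened.

6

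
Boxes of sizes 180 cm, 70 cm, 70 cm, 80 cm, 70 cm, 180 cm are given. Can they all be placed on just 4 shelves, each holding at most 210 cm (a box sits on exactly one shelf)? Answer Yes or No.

Yes

A valid assignment using 4 shelves:
  shelf 1: 180 = 180
  shelf 2: 180 = 180
  shelf 3: 80 + 70 = 150
  shelf 4: 70 + 70 = 140
Every load is within 210 cm, so 4 shelves suffice.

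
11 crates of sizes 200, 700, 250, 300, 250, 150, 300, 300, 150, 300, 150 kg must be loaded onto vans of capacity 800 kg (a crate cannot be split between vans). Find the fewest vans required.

Total = 700 + 300 + 300 + 300 + 300 + 250 + 250 + 200 + 150 + 150 + 150 = 3050 kg.
Lower bound: ⌈3050/800⌉ = 4 vans.
A packing using 4 vans:
  van 1: 700 = 700
  van 2: 300 + 300 + 200 = 800
  van 3: 300 + 300 + 150 = 750
  van 4: 250 + 250 + 150 + 150 = 800
This matches the lower bound, so 4 is optimal.

4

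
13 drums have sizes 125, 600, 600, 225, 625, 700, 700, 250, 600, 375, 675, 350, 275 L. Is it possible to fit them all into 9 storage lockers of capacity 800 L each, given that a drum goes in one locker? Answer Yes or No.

Yes

A valid assignment using 9 storage lockers:
  locker 1: 700 = 700
  locker 2: 700 = 700
  locker 3: 675 + 125 = 800
  locker 4: 625 = 625
  locker 5: 600 = 600
  locker 6: 600 = 600
  locker 7: 600 = 600
  locker 8: 375 + 350 = 725
  locker 9: 275 + 250 + 225 = 750
Every load is within 800 L, so 9 storage lockers suffice.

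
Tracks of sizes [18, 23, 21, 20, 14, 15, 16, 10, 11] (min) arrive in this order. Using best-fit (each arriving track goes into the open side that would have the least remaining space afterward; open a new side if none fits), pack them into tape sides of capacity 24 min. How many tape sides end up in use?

  18 → side 1 (new)  [load 18/24]
  23 → side 2 (new)  [load 23/24]
  21 → side 3 (new)  [load 21/24]
  20 → side 4 (new)  [load 20/24]
  14 → side 5 (new)  [load 14/24]
  15 → side 6 (new)  [load 15/24]
  16 → side 7 (new)  [load 16/24]
  10 → side 5  [load 24/24]
  11 → side 8 (new)  [load 11/24]
8 tape sides opened.

8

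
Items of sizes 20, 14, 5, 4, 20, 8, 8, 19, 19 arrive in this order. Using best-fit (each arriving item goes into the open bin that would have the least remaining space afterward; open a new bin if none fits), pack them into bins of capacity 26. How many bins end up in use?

  20 → bin 1 (new)  [load 20/26]
  14 → bin 2 (new)  [load 14/26]
  5 → bin 1  [load 25/26]
  4 → bin 2  [load 18/26]
  20 → bin 3 (new)  [load 20/26]
  8 → bin 2  [load 26/26]
  8 → bin 4 (new)  [load 8/26]
  19 → bin 5 (new)  [load 19/26]
  19 → bin 6 (new)  [load 19/26]
6 bins opened.

6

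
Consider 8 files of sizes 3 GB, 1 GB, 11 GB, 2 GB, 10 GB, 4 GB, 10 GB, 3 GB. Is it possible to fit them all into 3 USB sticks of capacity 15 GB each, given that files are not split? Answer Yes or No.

Yes

A valid assignment using 3 USB sticks:
  USB stick 1: 11 + 4 = 15
  USB stick 2: 10 + 3 + 2 = 15
  USB stick 3: 10 + 3 + 1 = 14
Every load is within 15 GB, so 3 USB sticks suffice.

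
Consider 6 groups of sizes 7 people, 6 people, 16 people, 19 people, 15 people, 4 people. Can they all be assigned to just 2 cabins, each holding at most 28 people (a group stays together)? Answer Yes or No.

No

Total = 67 people; ⌈67/28⌉ = 3.
At least 3 cabins are required, but only 2 are allowed.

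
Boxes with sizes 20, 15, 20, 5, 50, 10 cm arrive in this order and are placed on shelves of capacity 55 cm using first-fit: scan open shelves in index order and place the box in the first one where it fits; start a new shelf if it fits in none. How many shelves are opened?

  20 → shelf 1 (new)  [load 20/55]
  15 → shelf 1  [load 35/55]
  20 → shelf 1  [load 55/55]
  5 → shelf 2 (new)  [load 5/55]
  50 → shelf 2  [load 55/55]
  10 → shelf 3 (new)  [load 10/55]
3 shelves opened.

3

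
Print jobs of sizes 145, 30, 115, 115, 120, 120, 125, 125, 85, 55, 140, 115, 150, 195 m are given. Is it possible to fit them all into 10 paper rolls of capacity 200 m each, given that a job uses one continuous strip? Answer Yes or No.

No

Total = 1635 m; ⌈1635/200⌉ = 9.
11 print jobs each exceed half the capacity and cannot share a roll, forcing at least 11 paper rolls.
At least 11 paper rolls are required, but only 10 are allowed.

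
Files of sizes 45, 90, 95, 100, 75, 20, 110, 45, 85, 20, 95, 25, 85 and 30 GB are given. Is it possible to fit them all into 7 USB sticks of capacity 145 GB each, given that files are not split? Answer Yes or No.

No

Total = 920 GB; ⌈920/145⌉ = 7.
8 files each exceed half the capacity and cannot share a USB stick, forcing at least 8 USB sticks.
At least 8 USB sticks are required, but only 7 are allowed.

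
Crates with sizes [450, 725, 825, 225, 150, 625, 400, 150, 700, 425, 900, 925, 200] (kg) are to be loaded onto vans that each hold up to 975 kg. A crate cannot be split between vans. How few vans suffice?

8

Total = 925 + 900 + 825 + 725 + 700 + 625 + 450 + 425 + 400 + 225 + 200 + 150 + 150 = 6700 kg.
Lower bound: ⌈6700/975⌉ = 7 vans.
A packing using 8 vans:
  van 1: 925 = 925
  van 2: 900 = 900
  van 3: 825 + 150 = 975
  van 4: 725 + 225 = 950
  van 5: 700 + 200 = 900
  van 6: 625 + 150 = 775
  van 7: 450 + 425 = 875
  van 8: 400 = 400
No arrangement into 7 vans stays within capacity, so 8 is optimal.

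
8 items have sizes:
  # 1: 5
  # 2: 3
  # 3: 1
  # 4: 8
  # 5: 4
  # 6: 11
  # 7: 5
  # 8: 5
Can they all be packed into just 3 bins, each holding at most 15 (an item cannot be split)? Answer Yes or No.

Yes

A valid assignment using 3 bins:
  bin 1: 11 + 4 = 15
  bin 2: 8 + 5 + 1 = 14
  bin 3: 5 + 5 + 3 = 13
Every load is within 15, so 3 bins suffice.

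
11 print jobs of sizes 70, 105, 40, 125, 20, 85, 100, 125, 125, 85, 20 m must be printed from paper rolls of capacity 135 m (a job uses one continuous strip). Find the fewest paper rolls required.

8

Total = 125 + 125 + 125 + 105 + 100 + 85 + 85 + 70 + 40 + 20 + 20 = 900 m.
Lower bound: ⌈900/135⌉ = 7 paper rolls.
Also, 8 print jobs each exceed 135/2 m, and no two of those can share a roll, so at least 8 paper rolls are needed.
A packing using 8 paper rolls:
  roll 1: 125 = 125
  roll 2: 125 = 125
  roll 3: 125 = 125
  roll 4: 105 + 20 = 125
  roll 5: 100 + 20 = 120
  roll 6: 85 + 40 = 125
  roll 7: 85 = 85
  roll 8: 70 = 70
This matches the lower bound, so 8 is optimal.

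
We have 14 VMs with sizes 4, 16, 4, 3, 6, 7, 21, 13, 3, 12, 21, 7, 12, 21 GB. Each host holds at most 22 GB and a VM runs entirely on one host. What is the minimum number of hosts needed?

Total = 21 + 21 + 21 + 16 + 13 + 12 + 12 + 7 + 7 + 6 + 4 + 4 + 3 + 3 = 150 GB.
Lower bound: ⌈150/22⌉ = 7 hosts.
A packing using 7 hosts:
  host 1: 21 = 21
  host 2: 21 = 21
  host 3: 21 = 21
  host 4: 16 + 6 = 22
  host 5: 13 + 4 + 4 = 21
  host 6: 12 + 7 + 3 = 22
  host 7: 12 + 7 + 3 = 22
This matches the lower bound, so 7 is optimal.

7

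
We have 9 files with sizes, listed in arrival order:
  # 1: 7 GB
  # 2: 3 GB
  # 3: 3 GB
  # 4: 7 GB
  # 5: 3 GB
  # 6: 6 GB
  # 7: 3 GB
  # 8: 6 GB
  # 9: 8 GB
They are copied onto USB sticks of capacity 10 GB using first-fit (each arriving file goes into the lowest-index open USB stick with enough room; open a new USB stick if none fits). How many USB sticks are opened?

  7 → USB stick 1 (new)  [load 7/10]
  3 → USB stick 1  [load 10/10]
  3 → USB stick 2 (new)  [load 3/10]
  7 → USB stick 2  [load 10/10]
  3 → USB stick 3 (new)  [load 3/10]
  6 → USB stick 3  [load 9/10]
  3 → USB stick 4 (new)  [load 3/10]
  6 → USB stick 4  [load 9/10]
  8 → USB stick 5 (new)  [load 8/10]
5 USB sticks opened.

5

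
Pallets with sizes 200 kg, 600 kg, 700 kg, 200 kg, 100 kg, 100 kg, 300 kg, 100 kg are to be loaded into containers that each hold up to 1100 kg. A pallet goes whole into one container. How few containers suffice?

3

Total = 700 + 600 + 300 + 200 + 200 + 100 + 100 + 100 = 2300 kg.
Lower bound: ⌈2300/1100⌉ = 3 containers.
A packing using 3 containers:
  container 1: 700 + 300 + 100 = 1100
  container 2: 600 + 200 + 200 + 100 = 1100
  container 3: 100 = 100
This matches the lower bound, so 3 is optimal.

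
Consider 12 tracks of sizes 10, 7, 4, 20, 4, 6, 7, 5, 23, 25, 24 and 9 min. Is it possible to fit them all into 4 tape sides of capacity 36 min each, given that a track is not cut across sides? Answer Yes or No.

A valid assignment using 4 tape sides:
  side 1: 25 + 7 + 4 = 36
  side 2: 24 + 7 + 5 = 36
  side 3: 23 + 9 + 4 = 36
  side 4: 20 + 10 + 6 = 36
Every load is within 36 min, so 4 tape sides suffice.

Yes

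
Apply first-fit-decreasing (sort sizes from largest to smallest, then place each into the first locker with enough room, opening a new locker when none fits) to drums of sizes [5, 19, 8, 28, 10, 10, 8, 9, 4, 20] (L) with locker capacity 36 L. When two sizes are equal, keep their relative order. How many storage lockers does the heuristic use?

4

Sorted descending: 28, 20, 19, 10, 10, 9, 8, 8, 5, 4.
  28 → locker 1 (new)  [load 28/36]
  20 → locker 2 (new)  [load 20/36]
  19 → locker 3 (new)  [load 19/36]
  10 → locker 2  [load 30/36]
  10 → locker 3  [load 29/36]
  9 → locker 4 (new)  [load 9/36]
  8 → locker 1  [load 36/36]
  8 → locker 4  [load 17/36]
  5 → locker 2  [load 35/36]
  4 → locker 3  [load 33/36]
4 storage lockers opened.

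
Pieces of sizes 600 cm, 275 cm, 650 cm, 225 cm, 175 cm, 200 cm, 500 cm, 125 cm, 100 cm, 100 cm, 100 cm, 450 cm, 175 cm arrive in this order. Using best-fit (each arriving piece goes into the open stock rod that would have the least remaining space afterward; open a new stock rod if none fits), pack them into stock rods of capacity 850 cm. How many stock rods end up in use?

5

  600 → stock rod 1 (new)  [load 600/850]
  275 → stock rod 2 (new)  [load 275/850]
  650 → stock rod 3 (new)  [load 650/850]
  225 → stock rod 1  [load 825/850]
  175 → stock rod 3  [load 825/850]
  200 → stock rod 2  [load 475/850]
  500 → stock rod 4 (new)  [load 500/850]
  125 → stock rod 4  [load 625/850]
  100 → stock rod 4  [load 725/850]
  100 → stock rod 4  [load 825/850]
  100 → stock rod 2  [load 575/850]
  450 → stock rod 5 (new)  [load 450/850]
  175 → stock rod 2  [load 750/850]
5 stock rods opened.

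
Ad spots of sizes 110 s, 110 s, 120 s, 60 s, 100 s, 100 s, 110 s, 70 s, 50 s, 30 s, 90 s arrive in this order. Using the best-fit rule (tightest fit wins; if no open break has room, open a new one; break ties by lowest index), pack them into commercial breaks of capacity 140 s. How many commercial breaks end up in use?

8

  110 → break 1 (new)  [load 110/140]
  110 → break 2 (new)  [load 110/140]
  120 → break 3 (new)  [load 120/140]
  60 → break 4 (new)  [load 60/140]
  100 → break 5 (new)  [load 100/140]
  100 → break 6 (new)  [load 100/140]
  110 → break 7 (new)  [load 110/140]
  70 → break 4  [load 130/140]
  50 → break 8 (new)  [load 50/140]
  30 → break 1  [load 140/140]
  90 → break 8  [load 140/140]
8 commercial breaks opened.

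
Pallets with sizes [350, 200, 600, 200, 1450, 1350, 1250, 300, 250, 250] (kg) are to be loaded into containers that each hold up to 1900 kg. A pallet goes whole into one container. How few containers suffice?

4

Total = 1450 + 1350 + 1250 + 600 + 350 + 300 + 250 + 250 + 200 + 200 = 6200 kg.
Lower bound: ⌈6200/1900⌉ = 4 containers.
A packing using 4 containers:
  container 1: 1450 + 350 = 1800
  container 2: 1350 + 300 + 250 = 1900
  container 3: 1250 + 600 = 1850
  container 4: 250 + 200 + 200 = 650
This matches the lower bound, so 4 is optimal.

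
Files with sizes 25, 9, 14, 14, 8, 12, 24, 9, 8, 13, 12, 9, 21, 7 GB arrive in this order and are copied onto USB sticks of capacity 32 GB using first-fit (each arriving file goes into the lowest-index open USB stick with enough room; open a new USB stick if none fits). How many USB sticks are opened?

  25 → USB stick 1 (new)  [load 25/32]
  9 → USB stick 2 (new)  [load 9/32]
  14 → USB stick 2  [load 23/32]
  14 → USB stick 3 (new)  [load 14/32]
  8 → USB stick 2  [load 31/32]
  12 → USB stick 3  [load 26/32]
  24 → USB stick 4 (new)  [load 24/32]
  9 → USB stick 5 (new)  [load 9/32]
  8 → USB stick 4  [load 32/32]
  13 → USB stick 5  [load 22/32]
  12 → USB stick 6 (new)  [load 12/32]
  9 → USB stick 5  [load 31/32]
  21 → USB stick 7 (new)  [load 21/32]
  7 → USB stick 1  [load 32/32]
7 USB sticks opened.

7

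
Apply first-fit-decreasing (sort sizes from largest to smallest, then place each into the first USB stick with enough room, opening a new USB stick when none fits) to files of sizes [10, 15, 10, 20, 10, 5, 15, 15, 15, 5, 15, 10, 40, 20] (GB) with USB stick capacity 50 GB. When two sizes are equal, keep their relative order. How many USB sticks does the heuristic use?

5

Sorted descending: 40, 20, 20, 15, 15, 15, 15, 15, 10, 10, 10, 10, 5, 5.
  40 → USB stick 1 (new)  [load 40/50]
  20 → USB stick 2 (new)  [load 20/50]
  20 → USB stick 2  [load 40/50]
  15 → USB stick 3 (new)  [load 15/50]
  15 → USB stick 3  [load 30/50]
  15 → USB stick 3  [load 45/50]
  15 → USB stick 4 (new)  [load 15/50]
  15 → USB stick 4  [load 30/50]
  10 → USB stick 1  [load 50/50]
  10 → USB stick 2  [load 50/50]
  10 → USB stick 4  [load 40/50]
  10 → USB stick 4  [load 50/50]
  5 → USB stick 3  [load 50/50]
  5 → USB stick 5 (new)  [load 5/50]
5 USB sticks opened.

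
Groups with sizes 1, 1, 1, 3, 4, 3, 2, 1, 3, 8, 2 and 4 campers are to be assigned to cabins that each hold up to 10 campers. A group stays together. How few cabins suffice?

Total = 8 + 4 + 4 + 3 + 3 + 3 + 2 + 2 + 1 + 1 + 1 + 1 = 33 campers.
Lower bound: ⌈33/10⌉ = 4 cabins.
A packing using 4 cabins:
  cabin 1: 8 + 2 = 10
  cabin 2: 4 + 4 + 2 = 10
  cabin 3: 3 + 3 + 3 + 1 = 10
  cabin 4: 1 + 1 + 1 = 3
This matches the lower bound, so 4 is optimal.

4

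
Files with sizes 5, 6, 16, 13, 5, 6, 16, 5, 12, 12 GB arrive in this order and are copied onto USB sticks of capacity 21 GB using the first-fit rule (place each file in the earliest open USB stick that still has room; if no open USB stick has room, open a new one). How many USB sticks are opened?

  5 → USB stick 1 (new)  [load 5/21]
  6 → USB stick 1  [load 11/21]
  16 → USB stick 2 (new)  [load 16/21]
  13 → USB stick 3 (new)  [load 13/21]
  5 → USB stick 1  [load 16/21]
  6 → USB stick 3  [load 19/21]
  16 → USB stick 4 (new)  [load 16/21]
  5 → USB stick 1  [load 21/21]
  12 → USB stick 5 (new)  [load 12/21]
  12 → USB stick 6 (new)  [load 12/21]
6 USB sticks opened.

6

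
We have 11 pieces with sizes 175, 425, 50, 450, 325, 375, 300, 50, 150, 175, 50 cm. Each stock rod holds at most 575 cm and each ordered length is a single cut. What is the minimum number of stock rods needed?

Total = 450 + 425 + 375 + 325 + 300 + 175 + 175 + 150 + 50 + 50 + 50 = 2525 cm.
Lower bound: ⌈2525/575⌉ = 5 stock rods.
A packing using 5 stock rods:
  stock rod 1: 450 + 50 + 50 = 550
  stock rod 2: 425 + 150 = 575
  stock rod 3: 375 + 175 = 550
  stock rod 4: 325 + 175 + 50 = 550
  stock rod 5: 300 = 300
This matches the lower bound, so 5 is optimal.

5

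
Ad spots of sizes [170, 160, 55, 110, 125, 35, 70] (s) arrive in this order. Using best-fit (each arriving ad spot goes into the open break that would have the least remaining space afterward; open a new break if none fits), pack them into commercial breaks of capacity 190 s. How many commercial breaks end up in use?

  170 → break 1 (new)  [load 170/190]
  160 → break 2 (new)  [load 160/190]
  55 → break 3 (new)  [load 55/190]
  110 → break 3  [load 165/190]
  125 → break 4 (new)  [load 125/190]
  35 → break 4  [load 160/190]
  70 → break 5 (new)  [load 70/190]
5 commercial breaks opened.

5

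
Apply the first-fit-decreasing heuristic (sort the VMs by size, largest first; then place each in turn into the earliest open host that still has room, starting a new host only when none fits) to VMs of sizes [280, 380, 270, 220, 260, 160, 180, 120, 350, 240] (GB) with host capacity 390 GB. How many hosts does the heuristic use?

Sorted descending: 380, 350, 280, 270, 260, 240, 220, 180, 160, 120.
  380 → host 1 (new)  [load 380/390]
  350 → host 2 (new)  [load 350/390]
  280 → host 3 (new)  [load 280/390]
  270 → host 4 (new)  [load 270/390]
  260 → host 5 (new)  [load 260/390]
  240 → host 6 (new)  [load 240/390]
  220 → host 7 (new)  [load 220/390]
  180 → host 8 (new)  [load 180/390]
  160 → host 7  [load 380/390]
  120 → host 4  [load 390/390]
8 hosts opened.

8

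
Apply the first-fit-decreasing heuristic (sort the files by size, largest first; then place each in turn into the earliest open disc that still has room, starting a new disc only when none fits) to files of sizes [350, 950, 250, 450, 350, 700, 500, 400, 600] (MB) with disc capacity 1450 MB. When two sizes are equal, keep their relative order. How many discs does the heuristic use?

4

Sorted descending: 950, 700, 600, 500, 450, 400, 350, 350, 250.
  950 → disc 1 (new)  [load 950/1450]
  700 → disc 2 (new)  [load 700/1450]
  600 → disc 2  [load 1300/1450]
  500 → disc 1  [load 1450/1450]
  450 → disc 3 (new)  [load 450/1450]
  400 → disc 3  [load 850/1450]
  350 → disc 3  [load 1200/1450]
  350 → disc 4 (new)  [load 350/1450]
  250 → disc 3  [load 1450/1450]
4 discs opened.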